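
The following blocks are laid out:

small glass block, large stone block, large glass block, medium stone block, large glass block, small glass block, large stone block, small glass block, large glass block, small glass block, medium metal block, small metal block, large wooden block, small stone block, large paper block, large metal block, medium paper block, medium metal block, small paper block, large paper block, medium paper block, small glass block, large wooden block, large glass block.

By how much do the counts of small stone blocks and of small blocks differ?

small stone blocks: 1. small blocks: 8.
|1 − 8| = 8 − 1 = 7.

7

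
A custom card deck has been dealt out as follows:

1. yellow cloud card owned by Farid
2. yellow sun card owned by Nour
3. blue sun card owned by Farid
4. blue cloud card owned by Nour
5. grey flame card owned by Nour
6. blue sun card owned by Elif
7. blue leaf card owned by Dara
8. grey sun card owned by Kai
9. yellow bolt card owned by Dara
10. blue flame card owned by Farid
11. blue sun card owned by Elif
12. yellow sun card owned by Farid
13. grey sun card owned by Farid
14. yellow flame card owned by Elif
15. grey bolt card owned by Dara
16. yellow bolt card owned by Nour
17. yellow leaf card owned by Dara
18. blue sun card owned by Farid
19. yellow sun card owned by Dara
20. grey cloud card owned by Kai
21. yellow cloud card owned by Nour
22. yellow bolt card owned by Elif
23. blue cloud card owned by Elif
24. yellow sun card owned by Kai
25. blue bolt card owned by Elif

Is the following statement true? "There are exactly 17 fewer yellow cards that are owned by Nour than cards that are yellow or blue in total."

True

yellow cards owned by Nour: 3.
cards that are yellow or blue: 20.
The claim requires 20 − 3 (= 17) to equal 17, which holds.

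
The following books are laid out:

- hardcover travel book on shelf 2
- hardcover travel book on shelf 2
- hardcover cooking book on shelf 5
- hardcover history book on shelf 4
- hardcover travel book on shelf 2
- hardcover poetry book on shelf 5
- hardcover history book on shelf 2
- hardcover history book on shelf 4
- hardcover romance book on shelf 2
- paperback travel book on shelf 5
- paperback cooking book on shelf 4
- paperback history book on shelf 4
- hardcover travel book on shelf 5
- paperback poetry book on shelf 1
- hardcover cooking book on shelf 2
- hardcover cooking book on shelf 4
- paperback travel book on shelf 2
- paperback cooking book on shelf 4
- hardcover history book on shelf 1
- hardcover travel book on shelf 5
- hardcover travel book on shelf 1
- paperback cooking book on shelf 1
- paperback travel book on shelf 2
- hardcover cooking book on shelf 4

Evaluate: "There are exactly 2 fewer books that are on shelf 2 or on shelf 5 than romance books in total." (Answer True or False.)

There are 13 books on shelf 2 or on shelf 5.
There is 1 romance book.
The claim requires 1 − 13 (= -12) to equal 2, which does not hold.

False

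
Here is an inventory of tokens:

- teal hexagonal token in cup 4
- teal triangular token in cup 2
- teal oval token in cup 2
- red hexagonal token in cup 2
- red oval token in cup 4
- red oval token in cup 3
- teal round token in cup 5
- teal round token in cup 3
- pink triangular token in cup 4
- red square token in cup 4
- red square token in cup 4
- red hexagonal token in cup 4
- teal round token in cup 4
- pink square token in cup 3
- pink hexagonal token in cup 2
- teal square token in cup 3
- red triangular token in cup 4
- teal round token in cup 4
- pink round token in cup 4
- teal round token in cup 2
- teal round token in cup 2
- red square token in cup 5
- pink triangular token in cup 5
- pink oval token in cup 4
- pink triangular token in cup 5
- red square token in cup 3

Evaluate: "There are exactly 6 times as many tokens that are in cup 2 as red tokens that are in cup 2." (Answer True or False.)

True

There are 6 tokens in cup 2.
There is 1 red token in cup 2.
The claim requires 6 = 6 × 1 = 6, which holds.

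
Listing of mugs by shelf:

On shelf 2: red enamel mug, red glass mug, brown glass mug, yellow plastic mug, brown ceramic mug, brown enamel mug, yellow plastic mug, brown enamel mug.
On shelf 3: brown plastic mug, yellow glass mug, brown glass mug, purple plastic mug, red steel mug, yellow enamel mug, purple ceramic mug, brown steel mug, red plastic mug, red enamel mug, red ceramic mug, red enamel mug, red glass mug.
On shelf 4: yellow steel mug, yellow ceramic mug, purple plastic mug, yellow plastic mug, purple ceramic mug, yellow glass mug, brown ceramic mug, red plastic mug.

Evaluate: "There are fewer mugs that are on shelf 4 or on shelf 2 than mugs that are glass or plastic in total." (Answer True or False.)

mugs on shelf 4 or on shelf 2: 16.
mugs that are glass or plastic: 14.
The claim requires 16 < 14, which does not hold.

False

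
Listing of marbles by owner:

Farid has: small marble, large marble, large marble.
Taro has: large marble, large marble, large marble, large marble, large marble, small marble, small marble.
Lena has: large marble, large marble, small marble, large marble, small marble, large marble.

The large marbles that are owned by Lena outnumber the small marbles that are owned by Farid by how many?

large marbles owned by Lena: 4.
small marbles owned by Farid: 1.
4 − 1 = 3.

3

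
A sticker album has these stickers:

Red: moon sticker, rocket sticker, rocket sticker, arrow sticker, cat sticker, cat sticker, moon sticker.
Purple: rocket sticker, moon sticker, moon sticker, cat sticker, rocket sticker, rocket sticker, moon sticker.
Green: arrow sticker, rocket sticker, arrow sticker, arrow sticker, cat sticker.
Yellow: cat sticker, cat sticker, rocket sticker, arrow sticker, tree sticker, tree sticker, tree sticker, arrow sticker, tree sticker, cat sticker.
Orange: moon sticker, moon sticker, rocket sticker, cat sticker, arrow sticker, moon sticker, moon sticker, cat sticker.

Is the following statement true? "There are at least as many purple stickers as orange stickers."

False

There are 7 purple stickers.
There are 8 orange stickers.
The claim requires 7 ≥ 8, which does not hold.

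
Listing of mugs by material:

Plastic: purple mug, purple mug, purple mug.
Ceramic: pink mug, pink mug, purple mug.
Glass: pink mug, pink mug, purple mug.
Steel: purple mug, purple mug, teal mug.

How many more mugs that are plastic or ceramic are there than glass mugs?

mugs that are plastic or ceramic: 6.
glass mugs: 3.
6 − 3 = 3.

3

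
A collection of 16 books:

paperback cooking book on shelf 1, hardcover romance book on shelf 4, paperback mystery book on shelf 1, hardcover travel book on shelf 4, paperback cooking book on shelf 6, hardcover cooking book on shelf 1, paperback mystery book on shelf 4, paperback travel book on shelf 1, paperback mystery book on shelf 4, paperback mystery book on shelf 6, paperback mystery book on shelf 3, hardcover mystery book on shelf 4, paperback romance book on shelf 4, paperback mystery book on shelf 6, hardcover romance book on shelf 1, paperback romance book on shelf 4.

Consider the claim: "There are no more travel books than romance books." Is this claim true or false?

There are 2 travel books.
There are 4 romance books.
The claim requires 2 ≤ 4, which holds.

True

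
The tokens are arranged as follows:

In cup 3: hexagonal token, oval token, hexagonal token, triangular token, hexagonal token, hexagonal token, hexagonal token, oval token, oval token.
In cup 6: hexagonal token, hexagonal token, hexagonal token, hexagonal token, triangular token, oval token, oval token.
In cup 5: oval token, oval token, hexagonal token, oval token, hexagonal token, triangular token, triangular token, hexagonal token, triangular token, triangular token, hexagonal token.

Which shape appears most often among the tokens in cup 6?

hexagonal

Counts by shape (restricted to tokens in cup 6): hexagonal 4, oval 2, triangular 1.
The maximum is 4, held uniquely by hexagonal.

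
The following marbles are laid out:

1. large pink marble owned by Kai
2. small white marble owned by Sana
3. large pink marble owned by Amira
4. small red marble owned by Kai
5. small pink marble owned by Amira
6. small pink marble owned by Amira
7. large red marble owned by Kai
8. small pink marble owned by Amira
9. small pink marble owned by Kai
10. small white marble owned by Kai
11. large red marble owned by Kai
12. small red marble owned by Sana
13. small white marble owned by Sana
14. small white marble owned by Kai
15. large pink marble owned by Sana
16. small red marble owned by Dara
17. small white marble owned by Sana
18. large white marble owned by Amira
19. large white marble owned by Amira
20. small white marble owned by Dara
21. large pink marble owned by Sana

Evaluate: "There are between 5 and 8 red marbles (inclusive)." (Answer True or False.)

There are 5 red marbles.
The claim requires 5 ≤ 5 ≤ 8, which holds.

True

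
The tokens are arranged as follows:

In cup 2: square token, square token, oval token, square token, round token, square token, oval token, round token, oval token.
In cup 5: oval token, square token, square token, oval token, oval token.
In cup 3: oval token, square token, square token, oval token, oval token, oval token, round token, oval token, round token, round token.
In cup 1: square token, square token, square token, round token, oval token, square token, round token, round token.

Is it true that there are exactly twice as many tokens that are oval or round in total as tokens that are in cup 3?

There are 20 tokens that are oval or round.
There are 10 tokens in cup 3.
The claim requires 20 = 2 × 10 = 20, which holds.

True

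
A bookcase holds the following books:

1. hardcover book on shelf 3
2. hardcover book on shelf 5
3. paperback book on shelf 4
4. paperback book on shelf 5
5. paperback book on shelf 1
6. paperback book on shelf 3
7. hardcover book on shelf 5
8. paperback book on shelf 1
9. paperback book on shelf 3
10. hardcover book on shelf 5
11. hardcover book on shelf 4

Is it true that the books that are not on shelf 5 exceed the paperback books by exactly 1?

books that are not on shelf 5: 7.
paperback books: 6.
The claim requires 7 − 6 (= 1) to equal 1, which holds.

True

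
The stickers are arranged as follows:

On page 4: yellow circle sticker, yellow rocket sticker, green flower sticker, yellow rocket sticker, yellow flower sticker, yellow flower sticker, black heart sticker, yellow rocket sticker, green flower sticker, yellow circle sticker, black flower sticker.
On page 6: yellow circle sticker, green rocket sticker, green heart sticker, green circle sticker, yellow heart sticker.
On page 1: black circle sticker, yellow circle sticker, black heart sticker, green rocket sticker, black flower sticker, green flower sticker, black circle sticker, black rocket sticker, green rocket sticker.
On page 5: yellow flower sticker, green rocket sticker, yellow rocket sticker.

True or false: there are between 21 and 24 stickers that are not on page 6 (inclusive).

|stickers that are not on page 6| = 23.
The claim requires 21 ≤ 23 ≤ 24, which holds.

True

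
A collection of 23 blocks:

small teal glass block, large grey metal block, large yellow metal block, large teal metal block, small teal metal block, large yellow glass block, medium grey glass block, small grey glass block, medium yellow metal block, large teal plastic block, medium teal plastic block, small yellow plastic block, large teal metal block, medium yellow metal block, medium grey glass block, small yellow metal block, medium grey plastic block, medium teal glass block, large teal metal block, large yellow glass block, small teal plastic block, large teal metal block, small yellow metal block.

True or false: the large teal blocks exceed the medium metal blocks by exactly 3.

large teal blocks: 5.
medium metal blocks: 2.
The claim requires 5 − 2 (= 3) to equal 3, which holds.

True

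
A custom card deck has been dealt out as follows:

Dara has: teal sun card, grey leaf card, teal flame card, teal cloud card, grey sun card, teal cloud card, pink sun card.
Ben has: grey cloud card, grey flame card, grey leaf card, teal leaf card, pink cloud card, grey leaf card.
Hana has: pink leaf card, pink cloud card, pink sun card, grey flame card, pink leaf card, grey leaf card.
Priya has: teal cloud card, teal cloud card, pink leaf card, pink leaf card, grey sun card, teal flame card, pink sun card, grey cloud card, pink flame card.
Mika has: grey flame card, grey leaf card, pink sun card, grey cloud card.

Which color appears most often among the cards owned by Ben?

Counts by color (restricted to cards owned by Ben): grey 4, teal 1, pink 1.
The maximum is 4, held uniquely by grey.

grey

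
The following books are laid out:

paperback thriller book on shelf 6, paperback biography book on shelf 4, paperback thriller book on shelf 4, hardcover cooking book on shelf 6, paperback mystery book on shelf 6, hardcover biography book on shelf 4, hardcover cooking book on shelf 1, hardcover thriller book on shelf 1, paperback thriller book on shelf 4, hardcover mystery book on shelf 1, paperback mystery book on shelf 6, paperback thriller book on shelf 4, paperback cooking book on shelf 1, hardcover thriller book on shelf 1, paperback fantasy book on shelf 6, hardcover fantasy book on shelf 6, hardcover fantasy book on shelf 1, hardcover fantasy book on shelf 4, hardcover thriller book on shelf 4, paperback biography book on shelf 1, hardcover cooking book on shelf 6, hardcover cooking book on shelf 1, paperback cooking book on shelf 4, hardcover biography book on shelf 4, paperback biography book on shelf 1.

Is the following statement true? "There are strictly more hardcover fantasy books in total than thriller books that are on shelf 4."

False

|hardcover fantasy books| = 3.
|thriller books on shelf 4| = 4.
The claim requires 3 > 4, which does not hold.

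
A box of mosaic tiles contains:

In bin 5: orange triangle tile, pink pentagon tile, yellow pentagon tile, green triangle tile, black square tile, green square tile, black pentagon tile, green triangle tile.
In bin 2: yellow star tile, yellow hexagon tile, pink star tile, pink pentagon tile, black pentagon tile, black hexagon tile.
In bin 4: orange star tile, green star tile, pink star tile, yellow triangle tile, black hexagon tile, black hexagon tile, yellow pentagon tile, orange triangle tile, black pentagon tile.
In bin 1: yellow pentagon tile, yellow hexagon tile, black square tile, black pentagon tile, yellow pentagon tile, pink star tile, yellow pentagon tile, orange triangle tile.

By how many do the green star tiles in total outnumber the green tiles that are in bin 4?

green star tiles: 1.
green tiles in bin 4: 1.
1 − 1 = 0.

0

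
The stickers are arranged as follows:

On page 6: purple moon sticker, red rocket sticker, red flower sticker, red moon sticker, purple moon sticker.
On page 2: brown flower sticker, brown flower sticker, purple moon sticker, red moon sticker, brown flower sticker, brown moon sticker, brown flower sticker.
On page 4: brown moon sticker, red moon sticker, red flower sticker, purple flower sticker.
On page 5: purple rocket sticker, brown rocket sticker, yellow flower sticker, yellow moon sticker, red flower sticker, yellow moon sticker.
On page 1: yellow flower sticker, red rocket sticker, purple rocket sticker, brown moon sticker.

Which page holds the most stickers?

page 2

Counts by page: page 2→7, page 5→6, page 6→5, page 4→4, page 1→4.
The maximum is 7, held uniquely by page 2.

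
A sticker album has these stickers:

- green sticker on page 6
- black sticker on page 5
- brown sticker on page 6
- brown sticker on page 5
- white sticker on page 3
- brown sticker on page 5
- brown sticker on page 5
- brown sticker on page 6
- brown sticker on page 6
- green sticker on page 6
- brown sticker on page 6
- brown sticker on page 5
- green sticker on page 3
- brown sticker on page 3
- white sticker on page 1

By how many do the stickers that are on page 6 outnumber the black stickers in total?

stickers on page 6: 6.
black stickers: 1.
6 − 1 = 5.

5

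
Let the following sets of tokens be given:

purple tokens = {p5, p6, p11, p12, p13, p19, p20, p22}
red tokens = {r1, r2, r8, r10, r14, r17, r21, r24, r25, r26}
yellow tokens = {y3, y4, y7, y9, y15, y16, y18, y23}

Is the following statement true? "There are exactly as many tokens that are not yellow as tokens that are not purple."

True

tokens that are not yellow: 18.
tokens that are not purple: 18.
The claim requires 18 = 18, which holds.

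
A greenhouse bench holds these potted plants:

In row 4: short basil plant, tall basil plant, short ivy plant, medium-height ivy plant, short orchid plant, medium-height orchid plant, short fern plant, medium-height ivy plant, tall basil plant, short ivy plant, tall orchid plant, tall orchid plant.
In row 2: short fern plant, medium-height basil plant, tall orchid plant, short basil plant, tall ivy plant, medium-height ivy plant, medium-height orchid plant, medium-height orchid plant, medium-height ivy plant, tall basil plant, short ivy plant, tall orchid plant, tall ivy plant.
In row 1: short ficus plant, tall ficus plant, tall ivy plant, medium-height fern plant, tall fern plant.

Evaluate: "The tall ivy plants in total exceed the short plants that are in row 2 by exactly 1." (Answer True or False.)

False

tall ivy plants: 3.
short plants in row 2: 3.
The claim requires 3 − 3 (= 0) to equal 1, which does not hold.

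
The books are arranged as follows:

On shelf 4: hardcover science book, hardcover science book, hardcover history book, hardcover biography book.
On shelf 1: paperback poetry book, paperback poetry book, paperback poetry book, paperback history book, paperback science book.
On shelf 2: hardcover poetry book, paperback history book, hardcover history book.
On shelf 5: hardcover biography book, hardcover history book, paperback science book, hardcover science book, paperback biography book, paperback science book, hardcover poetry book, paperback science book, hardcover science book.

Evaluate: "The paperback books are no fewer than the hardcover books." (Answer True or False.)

|paperback books| = 10.
|hardcover books| = 11.
The claim requires 10 ≥ 11, which does not hold.

False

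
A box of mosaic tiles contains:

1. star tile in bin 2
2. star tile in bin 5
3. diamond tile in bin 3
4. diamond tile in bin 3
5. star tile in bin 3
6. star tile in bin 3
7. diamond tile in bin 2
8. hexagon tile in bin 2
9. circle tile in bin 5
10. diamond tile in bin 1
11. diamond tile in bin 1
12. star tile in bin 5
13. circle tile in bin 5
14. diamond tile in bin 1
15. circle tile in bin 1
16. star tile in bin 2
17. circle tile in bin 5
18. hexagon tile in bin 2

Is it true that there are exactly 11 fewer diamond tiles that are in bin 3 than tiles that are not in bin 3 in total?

False

|diamond tiles in bin 3| = 2.
|tiles that are not in bin 3| = 14.
The claim requires 14 − 2 (= 12) to equal 11, which does not hold.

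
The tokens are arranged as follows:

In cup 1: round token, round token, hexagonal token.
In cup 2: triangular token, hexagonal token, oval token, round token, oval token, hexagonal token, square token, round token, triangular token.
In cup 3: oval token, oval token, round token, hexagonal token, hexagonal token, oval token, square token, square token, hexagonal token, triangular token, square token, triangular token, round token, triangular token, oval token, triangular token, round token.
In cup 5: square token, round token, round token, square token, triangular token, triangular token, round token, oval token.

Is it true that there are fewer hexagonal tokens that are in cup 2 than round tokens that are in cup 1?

|hexagonal tokens in cup 2| = 2.
|round tokens in cup 1| = 2.
The claim requires 2 < 2, which does not hold.

False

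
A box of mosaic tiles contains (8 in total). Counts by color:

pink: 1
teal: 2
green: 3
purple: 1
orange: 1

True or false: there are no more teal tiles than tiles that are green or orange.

|teal tiles| = 2.
|tiles that are green or orange| = 4.
The claim requires 2 ≤ 4, which holds.

True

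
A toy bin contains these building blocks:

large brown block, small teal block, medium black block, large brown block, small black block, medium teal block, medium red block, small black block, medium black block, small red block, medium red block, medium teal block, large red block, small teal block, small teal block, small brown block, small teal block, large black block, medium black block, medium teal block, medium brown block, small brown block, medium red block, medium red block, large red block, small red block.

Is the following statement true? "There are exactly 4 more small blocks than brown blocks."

small blocks: 10.
brown blocks: 5.
The claim requires 10 − 5 (= 5) to equal 4, which does not hold.

False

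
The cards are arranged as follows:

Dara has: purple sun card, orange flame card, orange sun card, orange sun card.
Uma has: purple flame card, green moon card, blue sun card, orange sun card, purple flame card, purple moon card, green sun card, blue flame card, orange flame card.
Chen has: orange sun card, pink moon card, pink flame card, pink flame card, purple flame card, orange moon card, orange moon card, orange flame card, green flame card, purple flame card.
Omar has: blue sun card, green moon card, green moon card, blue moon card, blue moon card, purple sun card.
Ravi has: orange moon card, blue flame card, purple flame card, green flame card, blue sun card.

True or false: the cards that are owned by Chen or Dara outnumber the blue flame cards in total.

True

Count of cards owned by Chen or Dara: 14.
There are 2 blue flame cards.
The claim requires 14 > 2, which holds.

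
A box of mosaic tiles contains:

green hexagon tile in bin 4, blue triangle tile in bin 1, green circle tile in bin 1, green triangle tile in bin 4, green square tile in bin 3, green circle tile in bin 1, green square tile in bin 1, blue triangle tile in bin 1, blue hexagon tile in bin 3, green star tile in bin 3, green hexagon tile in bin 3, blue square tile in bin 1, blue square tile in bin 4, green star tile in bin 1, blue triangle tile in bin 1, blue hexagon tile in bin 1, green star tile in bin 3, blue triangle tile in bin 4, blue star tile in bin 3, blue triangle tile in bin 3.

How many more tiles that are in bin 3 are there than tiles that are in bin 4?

tiles in bin 3: 7.
tiles in bin 4: 4.
7 − 4 = 3.

3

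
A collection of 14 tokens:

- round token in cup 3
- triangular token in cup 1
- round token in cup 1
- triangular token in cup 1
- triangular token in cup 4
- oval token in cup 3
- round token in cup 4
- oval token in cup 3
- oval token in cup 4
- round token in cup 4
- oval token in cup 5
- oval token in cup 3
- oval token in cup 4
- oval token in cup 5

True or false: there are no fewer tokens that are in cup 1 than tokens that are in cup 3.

False

There are 3 tokens in cup 1.
There are 4 tokens in cup 3.
The claim requires 3 ≥ 4, which does not hold.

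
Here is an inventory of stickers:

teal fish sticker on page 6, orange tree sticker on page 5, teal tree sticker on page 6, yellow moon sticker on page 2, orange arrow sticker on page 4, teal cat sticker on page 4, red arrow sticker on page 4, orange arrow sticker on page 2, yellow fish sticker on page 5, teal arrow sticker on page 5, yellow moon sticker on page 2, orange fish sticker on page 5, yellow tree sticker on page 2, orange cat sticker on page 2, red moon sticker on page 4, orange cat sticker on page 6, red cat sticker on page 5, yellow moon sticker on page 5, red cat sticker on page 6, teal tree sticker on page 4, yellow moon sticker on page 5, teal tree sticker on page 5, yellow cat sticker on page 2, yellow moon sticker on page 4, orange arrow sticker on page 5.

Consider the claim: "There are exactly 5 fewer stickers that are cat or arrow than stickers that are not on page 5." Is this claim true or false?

True

There are 11 stickers that are cat or arrow.
There are 16 stickers that are not on page 5.
The claim requires 16 − 11 (= 5) to equal 5, which holds.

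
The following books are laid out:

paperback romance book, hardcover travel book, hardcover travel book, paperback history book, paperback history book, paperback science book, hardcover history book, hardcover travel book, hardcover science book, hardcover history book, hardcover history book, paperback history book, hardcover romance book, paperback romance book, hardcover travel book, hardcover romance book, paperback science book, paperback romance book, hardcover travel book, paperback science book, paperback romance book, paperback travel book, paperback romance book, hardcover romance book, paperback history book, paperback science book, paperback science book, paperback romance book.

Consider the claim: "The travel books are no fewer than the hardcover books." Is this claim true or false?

|travel books| = 6.
|hardcover books| = 12.
The claim requires 6 ≥ 12, which does not hold.

False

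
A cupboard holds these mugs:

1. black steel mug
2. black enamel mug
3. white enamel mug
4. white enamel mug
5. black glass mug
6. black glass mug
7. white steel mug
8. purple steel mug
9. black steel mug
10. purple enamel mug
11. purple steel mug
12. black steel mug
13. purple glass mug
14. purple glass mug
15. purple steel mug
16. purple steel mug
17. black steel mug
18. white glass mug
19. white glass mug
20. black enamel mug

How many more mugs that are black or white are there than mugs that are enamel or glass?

2

mugs that are black or white: 13.
mugs that are enamel or glass: 11.
13 − 11 = 2.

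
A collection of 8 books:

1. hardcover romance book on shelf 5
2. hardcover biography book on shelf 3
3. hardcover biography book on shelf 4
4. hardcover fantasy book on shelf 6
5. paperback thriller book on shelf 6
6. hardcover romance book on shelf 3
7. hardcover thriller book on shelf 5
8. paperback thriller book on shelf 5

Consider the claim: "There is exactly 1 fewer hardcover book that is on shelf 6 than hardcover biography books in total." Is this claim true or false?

hardcover books on shelf 6: 1.
hardcover biography books: 2.
The claim requires 2 − 1 (= 1) to equal 1, which holds.

True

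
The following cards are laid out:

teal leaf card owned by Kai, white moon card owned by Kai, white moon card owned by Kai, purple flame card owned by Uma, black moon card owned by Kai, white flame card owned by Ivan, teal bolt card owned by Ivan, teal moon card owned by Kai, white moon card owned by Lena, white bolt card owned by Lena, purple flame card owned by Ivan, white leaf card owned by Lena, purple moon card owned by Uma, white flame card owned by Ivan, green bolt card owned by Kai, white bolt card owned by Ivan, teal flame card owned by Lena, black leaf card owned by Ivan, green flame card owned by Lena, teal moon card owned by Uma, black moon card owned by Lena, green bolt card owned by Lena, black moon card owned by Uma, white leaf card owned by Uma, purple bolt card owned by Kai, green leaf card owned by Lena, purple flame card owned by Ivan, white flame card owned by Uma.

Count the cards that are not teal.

23

Total cards: 28; with the excluded value: 5; remaining 28 − 5 = 23.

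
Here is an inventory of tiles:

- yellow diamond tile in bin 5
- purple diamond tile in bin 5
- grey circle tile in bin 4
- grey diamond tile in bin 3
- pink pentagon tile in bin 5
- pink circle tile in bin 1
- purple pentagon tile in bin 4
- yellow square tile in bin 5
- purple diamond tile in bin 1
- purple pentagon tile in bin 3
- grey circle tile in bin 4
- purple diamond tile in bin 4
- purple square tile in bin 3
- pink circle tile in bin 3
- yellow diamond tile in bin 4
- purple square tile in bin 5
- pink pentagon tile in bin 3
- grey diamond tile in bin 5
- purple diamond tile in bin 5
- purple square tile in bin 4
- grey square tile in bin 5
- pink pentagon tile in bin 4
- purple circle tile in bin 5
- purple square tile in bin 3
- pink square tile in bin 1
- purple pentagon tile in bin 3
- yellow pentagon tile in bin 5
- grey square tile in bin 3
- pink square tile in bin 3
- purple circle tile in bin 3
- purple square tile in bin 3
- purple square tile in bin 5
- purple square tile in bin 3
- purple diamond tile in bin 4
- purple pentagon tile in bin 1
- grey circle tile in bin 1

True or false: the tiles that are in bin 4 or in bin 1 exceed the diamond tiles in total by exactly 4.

There are 13 tiles in bin 4 or in bin 1.
There are 9 diamond tiles.
The claim requires 13 − 9 (= 4) to equal 4, which holds.

True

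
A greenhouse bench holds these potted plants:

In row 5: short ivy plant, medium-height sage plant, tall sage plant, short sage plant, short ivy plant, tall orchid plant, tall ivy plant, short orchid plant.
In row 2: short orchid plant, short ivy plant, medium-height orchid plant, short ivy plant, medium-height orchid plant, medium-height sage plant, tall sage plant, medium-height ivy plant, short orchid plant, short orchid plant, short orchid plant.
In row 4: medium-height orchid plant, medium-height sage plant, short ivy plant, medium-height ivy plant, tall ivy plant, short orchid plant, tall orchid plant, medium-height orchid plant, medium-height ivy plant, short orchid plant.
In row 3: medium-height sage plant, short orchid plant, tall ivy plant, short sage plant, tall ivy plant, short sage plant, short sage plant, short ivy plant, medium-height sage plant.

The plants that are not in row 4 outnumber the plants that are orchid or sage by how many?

plants that are not in row 4: 28.
plants that are orchid or sage: 25.
28 − 25 = 3.

3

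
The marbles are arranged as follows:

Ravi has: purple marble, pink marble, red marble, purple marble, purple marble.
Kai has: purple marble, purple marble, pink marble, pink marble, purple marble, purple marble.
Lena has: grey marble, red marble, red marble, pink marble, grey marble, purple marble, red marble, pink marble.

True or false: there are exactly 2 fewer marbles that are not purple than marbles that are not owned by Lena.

False

marbles that are not purple: 11.
marbles that are not owned by Lena: 11.
The claim requires 11 − 11 (= 0) to equal 2, which does not hold.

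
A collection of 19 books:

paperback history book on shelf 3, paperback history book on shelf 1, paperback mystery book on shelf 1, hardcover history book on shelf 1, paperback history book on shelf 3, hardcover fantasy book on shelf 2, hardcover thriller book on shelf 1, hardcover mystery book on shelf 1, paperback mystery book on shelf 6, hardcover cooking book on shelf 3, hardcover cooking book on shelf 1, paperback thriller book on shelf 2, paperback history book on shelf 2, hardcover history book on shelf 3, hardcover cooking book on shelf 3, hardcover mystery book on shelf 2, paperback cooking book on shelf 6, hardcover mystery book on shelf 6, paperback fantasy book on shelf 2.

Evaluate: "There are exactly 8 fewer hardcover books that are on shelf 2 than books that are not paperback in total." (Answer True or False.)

True

|hardcover books on shelf 2| = 2.
|books that are not paperback| = 10.
The claim requires 10 − 2 (= 8) to equal 8, which holds.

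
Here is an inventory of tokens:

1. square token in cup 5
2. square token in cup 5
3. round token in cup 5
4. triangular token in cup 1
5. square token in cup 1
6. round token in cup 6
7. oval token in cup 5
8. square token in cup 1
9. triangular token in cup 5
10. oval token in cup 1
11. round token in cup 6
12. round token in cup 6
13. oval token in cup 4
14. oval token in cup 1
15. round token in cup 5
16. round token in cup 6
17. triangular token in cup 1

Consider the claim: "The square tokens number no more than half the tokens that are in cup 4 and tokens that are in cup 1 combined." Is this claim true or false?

There are 4 square tokens.
tokens in cup 4: 1; tokens in cup 1: 6; combined: 1 + 6 = 7.
The claim requires 2 × 4 = 8 ≤ 7, which does not hold.

False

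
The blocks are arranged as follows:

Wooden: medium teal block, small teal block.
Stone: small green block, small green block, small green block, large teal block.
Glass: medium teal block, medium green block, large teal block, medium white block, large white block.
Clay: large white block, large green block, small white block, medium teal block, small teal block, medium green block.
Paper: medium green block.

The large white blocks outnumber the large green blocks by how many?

large white blocks: 2.
large green blocks: 1.
2 − 1 = 1.

1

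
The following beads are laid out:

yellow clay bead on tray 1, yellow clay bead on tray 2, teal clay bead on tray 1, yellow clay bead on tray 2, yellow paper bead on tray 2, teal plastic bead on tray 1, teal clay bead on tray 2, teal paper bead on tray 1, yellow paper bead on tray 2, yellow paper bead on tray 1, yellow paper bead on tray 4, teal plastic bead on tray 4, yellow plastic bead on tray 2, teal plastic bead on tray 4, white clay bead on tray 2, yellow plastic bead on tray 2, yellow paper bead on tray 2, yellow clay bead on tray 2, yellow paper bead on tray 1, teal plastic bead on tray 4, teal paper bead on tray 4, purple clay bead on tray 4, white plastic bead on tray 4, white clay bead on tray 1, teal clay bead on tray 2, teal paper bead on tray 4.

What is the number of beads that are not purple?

25

Total beads: 26; with the excluded value: 1; remaining 26 − 1 = 25.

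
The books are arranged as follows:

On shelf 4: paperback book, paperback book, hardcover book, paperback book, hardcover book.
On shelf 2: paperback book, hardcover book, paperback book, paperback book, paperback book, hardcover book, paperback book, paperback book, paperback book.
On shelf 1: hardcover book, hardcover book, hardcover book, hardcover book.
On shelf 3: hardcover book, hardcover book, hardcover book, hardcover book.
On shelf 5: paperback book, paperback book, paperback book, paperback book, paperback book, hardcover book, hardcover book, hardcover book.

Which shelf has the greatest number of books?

Counts by shelf: shelf 2→9, shelf 5→8, shelf 4→5, shelf 1→4, shelf 3→4.
The maximum is 9, held uniquely by shelf 2.

shelf 2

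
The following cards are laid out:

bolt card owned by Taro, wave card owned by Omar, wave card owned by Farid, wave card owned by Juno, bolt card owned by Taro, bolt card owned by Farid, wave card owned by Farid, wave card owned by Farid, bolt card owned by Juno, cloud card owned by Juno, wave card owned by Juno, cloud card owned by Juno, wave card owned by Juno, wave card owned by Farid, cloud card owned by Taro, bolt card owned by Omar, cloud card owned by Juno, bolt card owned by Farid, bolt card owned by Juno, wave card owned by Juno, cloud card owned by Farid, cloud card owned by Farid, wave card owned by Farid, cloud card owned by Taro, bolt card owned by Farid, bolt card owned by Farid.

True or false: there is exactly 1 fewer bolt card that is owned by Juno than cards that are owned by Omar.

bolt cards owned by Juno: 2.
cards owned by Omar: 2.
The claim requires 2 − 2 (= 0) to equal 1, which does not hold.

False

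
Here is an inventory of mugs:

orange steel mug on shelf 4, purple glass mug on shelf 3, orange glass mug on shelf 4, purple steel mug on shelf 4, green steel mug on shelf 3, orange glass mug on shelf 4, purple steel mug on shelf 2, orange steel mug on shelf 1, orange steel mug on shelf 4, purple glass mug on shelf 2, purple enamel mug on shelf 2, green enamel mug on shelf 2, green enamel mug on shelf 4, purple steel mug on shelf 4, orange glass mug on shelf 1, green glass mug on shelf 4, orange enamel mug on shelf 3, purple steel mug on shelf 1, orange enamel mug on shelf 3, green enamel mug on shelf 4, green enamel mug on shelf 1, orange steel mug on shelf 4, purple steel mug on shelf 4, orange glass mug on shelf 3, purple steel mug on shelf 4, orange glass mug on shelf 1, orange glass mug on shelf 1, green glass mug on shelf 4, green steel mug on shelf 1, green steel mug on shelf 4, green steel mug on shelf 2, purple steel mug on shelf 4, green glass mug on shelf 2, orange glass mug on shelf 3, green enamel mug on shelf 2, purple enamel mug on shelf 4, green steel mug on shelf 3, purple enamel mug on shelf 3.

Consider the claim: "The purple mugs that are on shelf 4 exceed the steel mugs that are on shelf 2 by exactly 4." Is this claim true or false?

|purple mugs on shelf 4| = 6.
|steel mugs on shelf 2| = 2.
The claim requires 6 − 2 (= 4) to equal 4, which holds.

True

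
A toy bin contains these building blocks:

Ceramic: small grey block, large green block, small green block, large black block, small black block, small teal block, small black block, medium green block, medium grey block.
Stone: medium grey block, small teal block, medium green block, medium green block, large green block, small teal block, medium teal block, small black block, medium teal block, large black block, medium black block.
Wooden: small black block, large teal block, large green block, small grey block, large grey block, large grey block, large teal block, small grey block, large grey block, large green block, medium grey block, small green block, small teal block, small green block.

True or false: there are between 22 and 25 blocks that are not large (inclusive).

There are 23 blocks that are not large.
The claim requires 22 ≤ 23 ≤ 25, which holds.

True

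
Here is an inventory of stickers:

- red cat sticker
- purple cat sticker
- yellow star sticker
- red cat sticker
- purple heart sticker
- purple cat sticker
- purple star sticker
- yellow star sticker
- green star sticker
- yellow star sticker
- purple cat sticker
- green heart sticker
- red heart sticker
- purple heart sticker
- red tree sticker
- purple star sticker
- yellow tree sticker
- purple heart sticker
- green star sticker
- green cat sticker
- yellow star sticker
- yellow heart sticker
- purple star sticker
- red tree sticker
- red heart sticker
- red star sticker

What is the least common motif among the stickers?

Counts by motif: star 10, heart 7, cat 6, tree 3.
The minimum is 3, held uniquely by tree.

tree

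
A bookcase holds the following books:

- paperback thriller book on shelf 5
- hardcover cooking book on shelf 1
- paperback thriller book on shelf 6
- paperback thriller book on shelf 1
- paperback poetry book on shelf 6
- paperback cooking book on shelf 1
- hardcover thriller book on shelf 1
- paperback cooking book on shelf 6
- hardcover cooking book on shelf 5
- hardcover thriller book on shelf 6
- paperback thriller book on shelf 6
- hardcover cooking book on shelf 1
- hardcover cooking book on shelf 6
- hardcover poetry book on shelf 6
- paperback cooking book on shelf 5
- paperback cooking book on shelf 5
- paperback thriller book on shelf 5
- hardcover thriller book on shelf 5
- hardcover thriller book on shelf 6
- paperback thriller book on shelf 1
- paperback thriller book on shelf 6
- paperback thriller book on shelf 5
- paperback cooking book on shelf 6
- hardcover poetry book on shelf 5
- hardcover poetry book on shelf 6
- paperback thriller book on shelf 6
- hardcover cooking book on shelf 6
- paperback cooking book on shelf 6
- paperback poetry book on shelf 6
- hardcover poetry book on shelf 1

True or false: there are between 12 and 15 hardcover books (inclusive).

|hardcover books| = 13.
The claim requires 12 ≤ 13 ≤ 15, which holds.

True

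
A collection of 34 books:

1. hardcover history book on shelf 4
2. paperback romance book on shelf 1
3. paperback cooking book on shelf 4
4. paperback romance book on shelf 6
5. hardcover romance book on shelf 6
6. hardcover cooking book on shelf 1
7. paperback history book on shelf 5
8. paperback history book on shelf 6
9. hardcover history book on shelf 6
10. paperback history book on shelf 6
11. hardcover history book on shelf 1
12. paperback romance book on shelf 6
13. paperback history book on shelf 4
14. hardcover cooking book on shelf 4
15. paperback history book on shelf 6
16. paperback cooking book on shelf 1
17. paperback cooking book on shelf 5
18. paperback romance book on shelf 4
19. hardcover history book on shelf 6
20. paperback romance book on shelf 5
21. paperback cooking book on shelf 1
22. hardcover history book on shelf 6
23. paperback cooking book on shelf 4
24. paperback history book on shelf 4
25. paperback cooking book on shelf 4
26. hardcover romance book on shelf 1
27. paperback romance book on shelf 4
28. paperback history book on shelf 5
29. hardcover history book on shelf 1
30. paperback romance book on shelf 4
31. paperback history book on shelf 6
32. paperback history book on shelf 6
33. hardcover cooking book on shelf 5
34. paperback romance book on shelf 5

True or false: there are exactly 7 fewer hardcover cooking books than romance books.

True

There are 3 hardcover cooking books.
There are 10 romance books.
The claim requires 10 − 3 (= 7) to equal 7, which holds.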